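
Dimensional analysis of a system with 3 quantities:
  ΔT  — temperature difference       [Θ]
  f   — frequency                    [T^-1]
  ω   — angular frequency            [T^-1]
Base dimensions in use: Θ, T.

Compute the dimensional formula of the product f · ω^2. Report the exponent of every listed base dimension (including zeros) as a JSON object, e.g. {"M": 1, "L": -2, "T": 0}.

Write exponents as rows Θ,T / cols ΔT,f,ω:
  Θ: [ 1  0  0]
  T: [ 0 -1 -1]
  [Θ]: (1)·0+(2)·0 = 0
  [T]: (1)·-1+(2)·-1 = -3
⇒ T^-3

{"Θ": 0, "T": -3}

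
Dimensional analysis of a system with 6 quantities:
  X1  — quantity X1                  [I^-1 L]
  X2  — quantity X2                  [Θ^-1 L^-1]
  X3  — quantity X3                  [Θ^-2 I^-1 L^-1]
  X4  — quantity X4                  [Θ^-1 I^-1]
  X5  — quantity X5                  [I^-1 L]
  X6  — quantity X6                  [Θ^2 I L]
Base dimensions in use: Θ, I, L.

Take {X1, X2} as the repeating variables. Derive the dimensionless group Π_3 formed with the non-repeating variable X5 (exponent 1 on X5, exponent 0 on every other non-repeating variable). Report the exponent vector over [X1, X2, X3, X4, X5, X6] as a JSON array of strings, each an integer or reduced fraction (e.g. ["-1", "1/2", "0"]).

["-1", "0", "0", "0", "1", "0"]

Write exponents as rows Θ,I,L / cols X1,X2,X3,X4,X5,X6:
  Θ: [ 0 -1 -2 -1  0  2]
  I: [-1  0 -1 -1 -1  1]
  L: [ 1 -1 -1  0  1  1]
Row reduction gives pivot columns X1,X2; rank = 2
Repeat: X1,X2; free: X3,X4,X5,X6
RREF:
  r0: [   1    0    1    1    1   -1]
  r1: [   0    1    2    1    0   -2]
  r2: [   0    0    0    0    0    0]
Fix exponent of X5 at 1, X3 at 0, X4 at 0, X6 at 0; solve each RREF row for its pivot's exponent:
  r0: exp(X1) + (1)·1 = 0 ⇒ exp(X1) = -1
  r1: exp(X2) + (0)·1 = 0 ⇒ exp(X2) = 0
Π_3 = X1^-1 · X5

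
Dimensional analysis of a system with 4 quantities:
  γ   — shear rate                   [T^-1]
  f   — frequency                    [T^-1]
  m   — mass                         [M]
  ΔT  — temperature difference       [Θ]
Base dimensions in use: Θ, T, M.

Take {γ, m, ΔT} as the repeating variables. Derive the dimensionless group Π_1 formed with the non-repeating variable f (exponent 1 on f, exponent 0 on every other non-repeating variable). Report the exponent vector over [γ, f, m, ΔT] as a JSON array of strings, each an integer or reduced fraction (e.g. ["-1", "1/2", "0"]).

Write exponents as rows Θ,T,M / cols γ,f,m,ΔT:
  Θ: [ 0  0  0  1]
  T: [-1 -1  0  0]
  M: [ 0  0  1  0]
Row reduction gives pivot columns γ,m,ΔT; rank = 3
Repeat: γ,m,ΔT; free: f
RREF:
  r0: [   1    1    0    0]
  r1: [   0    0    1    0]
  r2: [   0    0    0    1]
Fix exponent of f at 1; solve each RREF row for its pivot's exponent:
  r0: exp(γ) + (1)·1 = 0 ⇒ exp(γ) = -1
  r1: exp(m) + (0)·1 = 0 ⇒ exp(m) = 0
  r2: exp(ΔT) + (0)·1 = 0 ⇒ exp(ΔT) = 0
Π_1 = γ^-1 · f

["-1", "1", "0", "0"]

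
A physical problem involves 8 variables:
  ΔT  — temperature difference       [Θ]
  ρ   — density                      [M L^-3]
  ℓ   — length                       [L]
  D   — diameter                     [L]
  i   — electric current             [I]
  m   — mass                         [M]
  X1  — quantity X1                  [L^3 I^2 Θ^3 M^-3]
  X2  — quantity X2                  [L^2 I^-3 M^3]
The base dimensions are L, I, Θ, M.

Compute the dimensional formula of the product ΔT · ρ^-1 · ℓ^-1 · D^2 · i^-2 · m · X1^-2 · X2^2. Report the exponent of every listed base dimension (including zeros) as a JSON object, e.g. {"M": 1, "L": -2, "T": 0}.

Write exponents as rows L,I,Θ,M / cols ΔT,ρ,ℓ,D,i,m,X1,X2:
  L: [ 0 -3  1  1  0  0  3  2]
  I: [ 0  0  0  0  1  0  2 -3]
  Θ: [ 1  0  0  0  0  0  3  0]
  M: [ 0  1  0  0  0  1 -3  3]
  [L]: (1)·0+(-1)·-3+(-1)·1+(2)·1+(-2)·0+(1)·0+(-2)·3+(2)·2 = 2
  [I]: (1)·0+(-1)·0+(-1)·0+(2)·0+(-2)·1+(1)·0+(-2)·2+(2)·-3 = -12
  [Θ]: (1)·1+(-1)·0+(-1)·0+(2)·0+(-2)·0+(1)·0+(-2)·3+(2)·0 = -5
  [M]: (1)·0+(-1)·1+(-1)·0+(2)·0+(-2)·0+(1)·1+(-2)·-3+(2)·3 = 12
⇒ L^2 I^-12 Θ^-5 M^12

{"L": 2, "I": -12, "Θ": -5, "M": 12}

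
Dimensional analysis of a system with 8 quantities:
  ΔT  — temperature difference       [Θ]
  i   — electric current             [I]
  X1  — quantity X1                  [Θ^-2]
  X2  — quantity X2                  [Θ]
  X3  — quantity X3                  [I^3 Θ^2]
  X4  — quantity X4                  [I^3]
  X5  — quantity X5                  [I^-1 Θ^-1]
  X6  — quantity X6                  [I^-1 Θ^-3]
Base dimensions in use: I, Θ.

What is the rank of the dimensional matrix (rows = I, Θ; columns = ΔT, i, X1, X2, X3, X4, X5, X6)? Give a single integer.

Dimensional matrix (I×Θ by ΔT×i×X1×X2×X3×X4×X5×X6):
  I: [ 0  1  0  0  3  3 -1 -1]
  Θ: [ 1  0 -2  1  2  0 -1 -3]
Echelon form has 2 nonzero rows (pivots: ΔT,i)

2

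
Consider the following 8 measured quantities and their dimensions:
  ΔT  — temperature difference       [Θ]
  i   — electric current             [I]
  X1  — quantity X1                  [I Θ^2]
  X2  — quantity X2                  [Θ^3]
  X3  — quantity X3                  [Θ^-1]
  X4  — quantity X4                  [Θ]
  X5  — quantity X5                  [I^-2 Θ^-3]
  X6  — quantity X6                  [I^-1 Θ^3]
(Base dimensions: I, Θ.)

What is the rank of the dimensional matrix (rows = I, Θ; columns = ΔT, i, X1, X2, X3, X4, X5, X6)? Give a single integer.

2

Dimensional matrix (I×Θ by ΔT×i×X1×X2×X3×X4×X5×X6):
  I: [ 0  1  1  0  0  0 -2 -1]
  Θ: [ 1  0  2  3 -1  1 -3  3]
Row reduction gives pivot columns ΔT,i; rank = 2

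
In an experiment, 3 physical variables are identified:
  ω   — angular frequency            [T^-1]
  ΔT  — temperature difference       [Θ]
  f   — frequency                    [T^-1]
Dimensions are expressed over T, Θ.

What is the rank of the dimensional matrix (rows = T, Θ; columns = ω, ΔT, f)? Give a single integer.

Dimensional matrix (T×Θ by ω×ΔT×f):
  T: [-1  0 -1]
  Θ: [ 0  1  0]
Echelon form has 2 nonzero rows (pivots: ω,ΔT)

2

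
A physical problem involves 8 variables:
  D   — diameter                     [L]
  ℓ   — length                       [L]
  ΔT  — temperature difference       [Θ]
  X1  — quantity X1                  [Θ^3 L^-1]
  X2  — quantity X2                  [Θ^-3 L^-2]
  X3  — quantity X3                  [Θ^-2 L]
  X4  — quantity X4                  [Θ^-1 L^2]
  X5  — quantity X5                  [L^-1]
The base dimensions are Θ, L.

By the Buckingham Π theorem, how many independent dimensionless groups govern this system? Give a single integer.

Write exponents as rows Θ,L / cols D,ℓ,ΔT,X1,X2,X3,X4,X5:
  Θ: [ 0  0  1  3 -3 -2 -1  0]
  L: [ 1  1  0 -1 -2  1  2 -1]
RREF → pivots at {D,ΔT} ⇒ r = 2
n=8, r=2 ⇒ 6 dimensionless groups

6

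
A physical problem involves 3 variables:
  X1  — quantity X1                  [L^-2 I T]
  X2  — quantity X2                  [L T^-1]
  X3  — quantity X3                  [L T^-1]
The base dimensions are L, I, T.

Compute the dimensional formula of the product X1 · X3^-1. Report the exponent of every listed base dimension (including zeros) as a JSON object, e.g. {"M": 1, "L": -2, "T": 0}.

{"L": -3, "I": 1, "T": 2}

Write exponents as rows L,I,T / cols X1,X2,X3:
  L: [-2  1  1]
  I: [ 1  0  0]
  T: [ 1 -1 -1]
  [L]: (1)·-2+(-1)·1 = -3
  [I]: (1)·1+(-1)·0 = 1
  [T]: (1)·1+(-1)·-1 = 2
⇒ L^-3 I T^2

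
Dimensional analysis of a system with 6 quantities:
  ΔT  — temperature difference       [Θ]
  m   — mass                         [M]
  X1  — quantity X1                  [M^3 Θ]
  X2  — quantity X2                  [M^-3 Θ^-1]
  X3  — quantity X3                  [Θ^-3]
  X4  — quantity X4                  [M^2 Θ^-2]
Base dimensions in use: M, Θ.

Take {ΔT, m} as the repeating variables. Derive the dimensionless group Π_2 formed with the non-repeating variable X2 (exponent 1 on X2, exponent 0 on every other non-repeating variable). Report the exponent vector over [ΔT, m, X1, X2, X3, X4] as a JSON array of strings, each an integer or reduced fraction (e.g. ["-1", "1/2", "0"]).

["1", "3", "0", "1", "0", "0"]

Dimensional matrix (M×Θ by ΔT×m×X1×X2×X3×X4):
  M: [ 0  1  3 -3  0  2]
  Θ: [ 1  0  1 -1 -3 -2]
Row reduction gives pivot columns ΔT,m; rank = 2
Repeat: ΔT,m; free: X1,X2,X3,X4
RREF:
  r0: [   1    0    1   -1   -3   -2]
  r1: [   0    1    3   -3    0    2]
Fix exponent of X2 at 1, X1 at 0, X3 at 0, X4 at 0; solve each RREF row for its pivot's exponent:
  r0: exp(ΔT) + (-1)·1 = 0 ⇒ exp(ΔT) = 1
  r1: exp(m) + (-3)·1 = 0 ⇒ exp(m) = 3
Π_2 = ΔT · m^3 · X2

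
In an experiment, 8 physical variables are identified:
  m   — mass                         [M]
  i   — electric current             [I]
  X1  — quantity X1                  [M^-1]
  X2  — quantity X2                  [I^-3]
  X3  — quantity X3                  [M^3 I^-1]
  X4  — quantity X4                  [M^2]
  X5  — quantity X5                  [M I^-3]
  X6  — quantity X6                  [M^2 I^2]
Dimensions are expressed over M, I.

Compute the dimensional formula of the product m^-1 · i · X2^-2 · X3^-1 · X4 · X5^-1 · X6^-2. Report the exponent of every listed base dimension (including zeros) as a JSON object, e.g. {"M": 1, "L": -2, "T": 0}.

Exponent matrix [M,I] × [m,i,X1,X2,X3,X4,X5,X6]:
  M: [ 1  0 -1  0  3  2  1  2]
  I: [ 0  1  0 -3 -1  0 -3  2]
  [M]: (-1)·1+(1)·0+(-2)·0+(-1)·3+(1)·2+(-1)·1+(-2)·2 = -7
  [I]: (-1)·0+(1)·1+(-2)·-3+(-1)·-1+(1)·0+(-1)·-3+(-2)·2 = 7
⇒ M^-7 I^7

{"M": -7, "I": 7}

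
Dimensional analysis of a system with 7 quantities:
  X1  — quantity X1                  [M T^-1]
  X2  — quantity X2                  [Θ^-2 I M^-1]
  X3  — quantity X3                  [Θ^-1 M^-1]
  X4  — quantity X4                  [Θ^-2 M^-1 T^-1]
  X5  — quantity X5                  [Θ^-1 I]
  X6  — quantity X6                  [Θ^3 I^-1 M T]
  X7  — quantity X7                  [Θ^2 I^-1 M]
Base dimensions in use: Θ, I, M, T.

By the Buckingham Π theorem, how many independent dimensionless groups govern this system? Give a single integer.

4

Exponent matrix [Θ,I,M,T] × [X1,X2,X3,X4,X5,X6,X7]:
  Θ: [ 0 -2 -1 -2 -1  3  2]
  I: [ 0  1  0  0  1 -1 -1]
  M: [ 1 -1 -1 -1  0  1  1]
  T: [-1  0  0 -1  0  1  0]
Row reduction gives pivot columns X1,X2,X3; rank = 3
n=7, r=3 ⇒ 4 dimensionless groups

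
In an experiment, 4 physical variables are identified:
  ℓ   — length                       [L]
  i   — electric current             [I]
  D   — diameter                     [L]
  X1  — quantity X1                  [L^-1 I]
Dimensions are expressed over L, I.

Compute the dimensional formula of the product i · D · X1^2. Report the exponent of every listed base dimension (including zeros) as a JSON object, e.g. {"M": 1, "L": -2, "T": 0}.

{"L": -1, "I": 3}

Exponent matrix [L,I] × [ℓ,i,D,X1]:
  L: [ 1  0  1 -1]
  I: [ 0  1  0  1]
  [L]: (1)·0+(1)·1+(2)·-1 = -1
  [I]: (1)·1+(1)·0+(2)·1 = 3
⇒ L^-1 I^3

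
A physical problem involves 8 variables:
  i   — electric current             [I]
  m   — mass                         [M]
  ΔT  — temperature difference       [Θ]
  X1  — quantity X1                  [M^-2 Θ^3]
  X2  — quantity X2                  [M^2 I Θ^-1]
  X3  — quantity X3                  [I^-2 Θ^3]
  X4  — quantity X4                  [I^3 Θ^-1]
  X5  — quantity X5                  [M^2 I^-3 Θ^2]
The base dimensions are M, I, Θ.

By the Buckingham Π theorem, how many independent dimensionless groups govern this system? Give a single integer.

5

Dimensional matrix (M×I×Θ by i×m×ΔT×X1×X2×X3×X4×X5):
  M: [ 0  1  0 -2  2  0  0  2]
  I: [ 1  0  0  0  1 -2  3 -3]
  Θ: [ 0  0  1  3 -1  3 -1  2]
Echelon form has 3 nonzero rows (pivots: i,m,ΔT)
Π count = n − r = 8 − 3 = 5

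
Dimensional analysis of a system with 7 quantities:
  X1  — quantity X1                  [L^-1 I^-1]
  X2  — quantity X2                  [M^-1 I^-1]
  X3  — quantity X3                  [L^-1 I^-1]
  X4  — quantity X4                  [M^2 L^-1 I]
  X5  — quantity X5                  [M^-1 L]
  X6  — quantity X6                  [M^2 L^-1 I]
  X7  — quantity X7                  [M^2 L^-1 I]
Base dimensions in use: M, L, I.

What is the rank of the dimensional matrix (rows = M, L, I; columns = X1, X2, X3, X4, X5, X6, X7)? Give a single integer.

2

Write exponents as rows M,L,I / cols X1,X2,X3,X4,X5,X6,X7:
  M: [ 0 -1  0  2 -1  2  2]
  L: [-1  0 -1 -1  1 -1 -1]
  I: [-1 -1 -1  1  0  1  1]
Row reduction gives pivot columns X1,X2; rank = 2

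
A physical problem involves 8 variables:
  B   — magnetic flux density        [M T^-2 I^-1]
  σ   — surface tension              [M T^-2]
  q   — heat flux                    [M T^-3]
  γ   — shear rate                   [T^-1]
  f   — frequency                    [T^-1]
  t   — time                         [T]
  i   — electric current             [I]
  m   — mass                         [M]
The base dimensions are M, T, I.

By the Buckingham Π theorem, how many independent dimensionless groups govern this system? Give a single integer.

Dimensional matrix (M×T×I by B×σ×q×γ×f×t×i×m):
  M: [ 1  1  1  0  0  0  0  1]
  T: [-2 -2 -3 -1 -1  1  0  0]
  I: [-1  0  0  0  0  0  1  0]
Row reduction gives pivot columns B,σ,q; rank = 3
8 vars − rank 3 = 5 Π groups

5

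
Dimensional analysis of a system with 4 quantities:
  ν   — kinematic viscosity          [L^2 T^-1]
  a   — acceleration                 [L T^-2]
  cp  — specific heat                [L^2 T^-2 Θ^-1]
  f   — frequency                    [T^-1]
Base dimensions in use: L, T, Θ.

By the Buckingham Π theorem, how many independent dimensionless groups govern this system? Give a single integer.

Exponent matrix [L,T,Θ] × [ν,a,cp,f]:
  L: [ 2  1  2  0]
  T: [-1 -2 -2 -1]
  Θ: [ 0  0 -1  0]
RREF → pivots at {ν,a,cp} ⇒ r = 3
n=4, r=3 ⇒ 1 dimensionless group

1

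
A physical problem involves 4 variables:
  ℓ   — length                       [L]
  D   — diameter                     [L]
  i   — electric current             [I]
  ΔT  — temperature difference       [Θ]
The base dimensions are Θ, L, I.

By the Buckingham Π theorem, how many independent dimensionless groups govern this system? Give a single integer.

1

Write exponents as rows Θ,L,I / cols ℓ,D,i,ΔT:
  Θ: [ 0  0  0  1]
  L: [ 1  1  0  0]
  I: [ 0  0  1  0]
RREF → pivots at {ℓ,i,ΔT} ⇒ r = 3
n=4, r=3 ⇒ 1 dimensionless group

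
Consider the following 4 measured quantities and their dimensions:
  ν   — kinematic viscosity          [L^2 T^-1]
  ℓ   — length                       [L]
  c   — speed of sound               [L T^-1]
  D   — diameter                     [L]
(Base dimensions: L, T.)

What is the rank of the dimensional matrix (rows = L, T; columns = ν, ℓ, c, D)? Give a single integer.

2

Dimensional matrix (L×T by ν×ℓ×c×D):
  L: [ 2  1  1  1]
  T: [-1  0 -1  0]
Row reduction gives pivot columns ν,ℓ; rank = 2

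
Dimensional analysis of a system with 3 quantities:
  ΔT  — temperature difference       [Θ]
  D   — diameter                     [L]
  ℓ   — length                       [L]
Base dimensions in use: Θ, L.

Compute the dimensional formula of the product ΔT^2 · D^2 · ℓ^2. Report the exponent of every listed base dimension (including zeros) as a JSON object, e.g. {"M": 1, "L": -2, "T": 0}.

{"Θ": 2, "L": 4}

Write exponents as rows Θ,L / cols ΔT,D,ℓ:
  Θ: [ 1  0  0]
  L: [ 0  1  1]
  [Θ]: (2)·1+(2)·0+(2)·0 = 2
  [L]: (2)·0+(2)·1+(2)·1 = 4
⇒ Θ^2 L^4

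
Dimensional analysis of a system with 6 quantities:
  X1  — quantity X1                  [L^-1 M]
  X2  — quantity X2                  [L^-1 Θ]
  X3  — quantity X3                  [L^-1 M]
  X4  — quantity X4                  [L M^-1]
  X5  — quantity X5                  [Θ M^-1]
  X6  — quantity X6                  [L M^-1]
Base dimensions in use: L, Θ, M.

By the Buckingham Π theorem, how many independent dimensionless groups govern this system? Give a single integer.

Dimensional matrix (L×Θ×M by X1×X2×X3×X4×X5×X6):
  L: [-1 -1 -1  1  0  1]
  Θ: [ 0  1  0  0  1  0]
  M: [ 1  0  1 -1 -1 -1]
Row reduction gives pivot columns X1,X2; rank = 2
Π count = n − r = 6 − 2 = 4

4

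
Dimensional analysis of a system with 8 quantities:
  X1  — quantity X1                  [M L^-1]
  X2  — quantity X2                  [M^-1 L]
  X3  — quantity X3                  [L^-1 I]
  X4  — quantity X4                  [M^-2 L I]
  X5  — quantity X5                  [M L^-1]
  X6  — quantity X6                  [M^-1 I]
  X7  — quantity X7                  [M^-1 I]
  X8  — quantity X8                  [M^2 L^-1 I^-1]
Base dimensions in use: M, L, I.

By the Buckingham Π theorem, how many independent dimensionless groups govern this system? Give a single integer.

6

Dimensional matrix (M×L×I by X1×X2×X3×X4×X5×X6×X7×X8):
  M: [ 1 -1  0 -2  1 -1 -1  2]
  L: [-1  1 -1  1 -1  0  0 -1]
  I: [ 0  0  1  1  0  1  1 -1]
Row reduction gives pivot columns X1,X3; rank = 2
n=8, r=2 ⇒ 6 dimensionless groups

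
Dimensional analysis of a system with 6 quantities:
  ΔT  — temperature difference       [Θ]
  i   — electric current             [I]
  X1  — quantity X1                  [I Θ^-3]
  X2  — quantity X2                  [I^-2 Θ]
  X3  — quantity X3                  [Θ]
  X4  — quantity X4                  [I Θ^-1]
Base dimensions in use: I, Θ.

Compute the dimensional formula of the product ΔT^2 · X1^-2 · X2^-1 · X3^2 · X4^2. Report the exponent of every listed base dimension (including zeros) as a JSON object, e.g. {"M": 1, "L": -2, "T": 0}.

Exponent matrix [I,Θ] × [ΔT,i,X1,X2,X3,X4]:
  I: [ 0  1  1 -2  0  1]
  Θ: [ 1  0 -3  1  1 -1]
  [I]: (2)·0+(-2)·1+(-1)·-2+(2)·0+(2)·1 = 2
  [Θ]: (2)·1+(-2)·-3+(-1)·1+(2)·1+(2)·-1 = 7
⇒ I^2 Θ^7

{"I": 2, "Θ": 7}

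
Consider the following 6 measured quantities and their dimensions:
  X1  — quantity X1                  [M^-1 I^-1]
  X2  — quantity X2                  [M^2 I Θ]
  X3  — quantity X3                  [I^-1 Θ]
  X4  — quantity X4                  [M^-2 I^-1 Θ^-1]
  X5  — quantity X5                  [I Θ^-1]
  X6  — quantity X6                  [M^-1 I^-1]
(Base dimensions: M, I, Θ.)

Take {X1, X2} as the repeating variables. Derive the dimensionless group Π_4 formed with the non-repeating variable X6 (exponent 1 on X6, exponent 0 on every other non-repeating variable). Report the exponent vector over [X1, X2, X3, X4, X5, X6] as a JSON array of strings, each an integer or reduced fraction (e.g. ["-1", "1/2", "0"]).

["-1", "0", "0", "0", "0", "1"]

Exponent matrix [M,I,Θ] × [X1,X2,X3,X4,X5,X6]:
  M: [-1  2  0 -2  0 -1]
  I: [-1  1 -1 -1  1 -1]
  Θ: [ 0  1  1 -1 -1  0]
Row reduction gives pivot columns X1,X2; rank = 2
Pivot set = {X1,X2}, free = {X3,X4,X5,X6}
RREF:
  r0: [   1    0    2    0   -2    1]
  r1: [   0    1    1   -1   -1    0]
  r2: [   0    0    0    0    0    0]
Fix exponent of X6 at 1, X3 at 0, X4 at 0, X5 at 0; solve each RREF row for its pivot's exponent:
  r0: exp(X1) + (1)·1 = 0 ⇒ exp(X1) = -1
  r1: exp(X2) + (0)·1 = 0 ⇒ exp(X2) = 0
Π_4 = X1^-1 · X6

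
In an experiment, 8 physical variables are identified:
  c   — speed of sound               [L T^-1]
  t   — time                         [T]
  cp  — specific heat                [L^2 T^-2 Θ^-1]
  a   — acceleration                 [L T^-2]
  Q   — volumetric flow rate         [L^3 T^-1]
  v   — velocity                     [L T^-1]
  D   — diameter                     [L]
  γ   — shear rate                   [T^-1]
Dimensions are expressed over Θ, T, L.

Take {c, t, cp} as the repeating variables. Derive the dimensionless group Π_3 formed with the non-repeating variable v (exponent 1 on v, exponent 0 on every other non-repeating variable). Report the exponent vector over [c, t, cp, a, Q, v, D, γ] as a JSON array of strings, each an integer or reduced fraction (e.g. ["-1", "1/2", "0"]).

Dimensional matrix (Θ×T×L by c×t×cp×a×Q×v×D×γ):
  Θ: [ 0  0 -1  0  0  0  0  0]
  T: [-1  1 -2 -2 -1 -1  0 -1]
  L: [ 1  0  2  1  3  1  1  0]
RREF → pivots at {c,t,cp} ⇒ r = 3
Pivot set = {c,t,cp}, free = {a,Q,v,D,γ}
RREF:
  r0: [   1    0    0    1    3    1    1    0]
  r1: [   0    1    0   -1    2    0    1   -1]
  r2: [   0    0    1    0    0    0    0    0]
Fix exponent of v at 1, a at 0, Q at 0, D at 0, γ at 0; solve each RREF row for its pivot's exponent:
  r0: exp(c) + (1)·1 = 0 ⇒ exp(c) = -1
  r1: exp(t) + (0)·1 = 0 ⇒ exp(t) = 0
  r2: exp(cp) + (0)·1 = 0 ⇒ exp(cp) = 0
Π_3 = c^-1 · v

["-1", "0", "0", "0", "0", "1", "0", "0"]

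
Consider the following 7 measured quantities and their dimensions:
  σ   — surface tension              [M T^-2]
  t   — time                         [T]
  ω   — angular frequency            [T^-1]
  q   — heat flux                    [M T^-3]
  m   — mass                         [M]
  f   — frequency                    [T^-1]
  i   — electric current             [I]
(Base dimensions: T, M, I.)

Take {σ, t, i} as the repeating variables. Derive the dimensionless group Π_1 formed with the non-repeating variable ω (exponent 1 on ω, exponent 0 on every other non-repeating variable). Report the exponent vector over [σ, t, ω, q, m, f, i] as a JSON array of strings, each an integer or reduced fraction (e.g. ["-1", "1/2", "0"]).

Dimensional matrix (T×M×I by σ×t×ω×q×m×f×i):
  T: [-2  1 -1 -3  0 -1  0]
  M: [ 1  0  0  1  1  0  0]
  I: [ 0  0  0  0  0  0  1]
Row reduction gives pivot columns σ,t,i; rank = 3
Repeat: σ,t,i; free: ω,q,m,f
RREF:
  r0: [   1    0    0    1    1    0    0]
  r1: [   0    1   -1   -1    2   -1    0]
  r2: [   0    0    0    0    0    0    1]
Fix exponent of ω at 1, q at 0, m at 0, f at 0; solve each RREF row for its pivot's exponent:
  r0: exp(σ) + (0)·1 = 0 ⇒ exp(σ) = 0
  r1: exp(t) + (-1)·1 = 0 ⇒ exp(t) = 1
  r2: exp(i) + (0)·1 = 0 ⇒ exp(i) = 0
Π_1 = t · ω

["0", "1", "1", "0", "0", "0", "0"]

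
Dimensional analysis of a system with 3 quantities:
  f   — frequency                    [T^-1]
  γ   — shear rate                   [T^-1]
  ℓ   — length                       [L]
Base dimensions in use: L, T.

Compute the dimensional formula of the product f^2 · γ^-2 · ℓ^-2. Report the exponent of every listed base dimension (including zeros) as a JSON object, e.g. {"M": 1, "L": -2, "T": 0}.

Exponent matrix [L,T] × [f,γ,ℓ]:
  L: [ 0  0  1]
  T: [-1 -1  0]
  [L]: (2)·0+(-2)·0+(-2)·1 = -2
  [T]: (2)·-1+(-2)·-1+(-2)·0 = 0
⇒ L^-2

{"L": -2, "T": 0}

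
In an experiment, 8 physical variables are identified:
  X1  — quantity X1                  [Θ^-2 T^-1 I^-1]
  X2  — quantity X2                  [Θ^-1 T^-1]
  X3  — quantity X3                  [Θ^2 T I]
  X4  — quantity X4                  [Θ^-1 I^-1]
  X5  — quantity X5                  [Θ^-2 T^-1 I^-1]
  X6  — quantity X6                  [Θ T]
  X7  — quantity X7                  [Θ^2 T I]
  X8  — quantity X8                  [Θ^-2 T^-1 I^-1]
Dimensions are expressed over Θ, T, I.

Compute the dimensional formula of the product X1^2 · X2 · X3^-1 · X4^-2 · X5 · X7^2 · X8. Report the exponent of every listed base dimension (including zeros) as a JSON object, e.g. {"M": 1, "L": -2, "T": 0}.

Exponent matrix [Θ,T,I] × [X1,X2,X3,X4,X5,X6,X7,X8]:
  Θ: [-2 -1  2 -1 -2  1  2 -2]
  T: [-1 -1  1  0 -1  1  1 -1]
  I: [-1  0  1 -1 -1  0  1 -1]
  [Θ]: (2)·-2+(1)·-1+(-1)·2+(-2)·-1+(1)·-2+(2)·2+(1)·-2 = -5
  [T]: (2)·-1+(1)·-1+(-1)·1+(-2)·0+(1)·-1+(2)·1+(1)·-1 = -4
  [I]: (2)·-1+(1)·0+(-1)·1+(-2)·-1+(1)·-1+(2)·1+(1)·-1 = -1
⇒ Θ^-5 T^-4 I^-1

{"Θ": -5, "T": -4, "I": -1}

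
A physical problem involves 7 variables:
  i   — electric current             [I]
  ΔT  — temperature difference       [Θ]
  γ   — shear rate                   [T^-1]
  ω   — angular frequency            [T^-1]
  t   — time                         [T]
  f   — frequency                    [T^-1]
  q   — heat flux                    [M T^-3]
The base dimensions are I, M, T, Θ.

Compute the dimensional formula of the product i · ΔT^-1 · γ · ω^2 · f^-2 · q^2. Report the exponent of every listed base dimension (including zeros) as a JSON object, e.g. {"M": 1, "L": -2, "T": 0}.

Exponent matrix [I,M,T,Θ] × [i,ΔT,γ,ω,t,f,q]:
  I: [ 1  0  0  0  0  0  0]
  M: [ 0  0  0  0  0  0  1]
  T: [ 0  0 -1 -1  1 -1 -3]
  Θ: [ 0  1  0  0  0  0  0]
  [I]: (1)·1+(-1)·0+(1)·0+(2)·0+(-2)·0+(2)·0 = 1
  [M]: (1)·0+(-1)·0+(1)·0+(2)·0+(-2)·0+(2)·1 = 2
  [T]: (1)·0+(-1)·0+(1)·-1+(2)·-1+(-2)·-1+(2)·-3 = -7
  [Θ]: (1)·0+(-1)·1+(1)·0+(2)·0+(-2)·0+(2)·0 = -1
⇒ I M^2 T^-7 Θ^-1

{"I": 1, "M": 2, "T": -7, "Θ": -1}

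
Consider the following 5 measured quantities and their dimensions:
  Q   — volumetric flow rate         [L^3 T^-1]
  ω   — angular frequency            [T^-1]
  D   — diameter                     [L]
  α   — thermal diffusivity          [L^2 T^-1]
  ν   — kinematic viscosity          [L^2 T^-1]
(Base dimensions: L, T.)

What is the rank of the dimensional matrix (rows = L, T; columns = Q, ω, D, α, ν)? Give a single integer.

Write exponents as rows L,T / cols Q,ω,D,α,ν:
  L: [ 3  0  1  2  2]
  T: [-1 -1  0 -1 -1]
Echelon form has 2 nonzero rows (pivots: Q,ω)

2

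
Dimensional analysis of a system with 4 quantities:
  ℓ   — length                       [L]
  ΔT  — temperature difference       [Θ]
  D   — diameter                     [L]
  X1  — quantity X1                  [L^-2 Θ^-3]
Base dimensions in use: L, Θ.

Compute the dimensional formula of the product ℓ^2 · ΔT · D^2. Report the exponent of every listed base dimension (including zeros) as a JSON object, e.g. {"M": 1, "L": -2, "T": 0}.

Dimensional matrix (L×Θ by ℓ×ΔT×D×X1):
  L: [ 1  0  1 -2]
  Θ: [ 0  1  0 -3]
  [L]: (2)·1+(1)·0+(2)·1 = 4
  [Θ]: (2)·0+(1)·1+(2)·0 = 1
⇒ L^4 Θ

{"L": 4, "Θ": 1}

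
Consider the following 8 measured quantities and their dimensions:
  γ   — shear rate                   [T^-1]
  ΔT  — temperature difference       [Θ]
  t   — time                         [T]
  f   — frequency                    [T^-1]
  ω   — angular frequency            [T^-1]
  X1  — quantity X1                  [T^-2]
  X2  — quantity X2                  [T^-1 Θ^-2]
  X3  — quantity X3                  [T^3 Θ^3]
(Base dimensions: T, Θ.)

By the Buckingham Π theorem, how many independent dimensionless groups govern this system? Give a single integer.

Dimensional matrix (T×Θ by γ×ΔT×t×f×ω×X1×X2×X3):
  T: [-1  0  1 -1 -1 -2 -1  3]
  Θ: [ 0  1  0  0  0  0 -2  3]
Row reduction gives pivot columns γ,ΔT; rank = 2
n=8, r=2 ⇒ 6 dimensionless groups

6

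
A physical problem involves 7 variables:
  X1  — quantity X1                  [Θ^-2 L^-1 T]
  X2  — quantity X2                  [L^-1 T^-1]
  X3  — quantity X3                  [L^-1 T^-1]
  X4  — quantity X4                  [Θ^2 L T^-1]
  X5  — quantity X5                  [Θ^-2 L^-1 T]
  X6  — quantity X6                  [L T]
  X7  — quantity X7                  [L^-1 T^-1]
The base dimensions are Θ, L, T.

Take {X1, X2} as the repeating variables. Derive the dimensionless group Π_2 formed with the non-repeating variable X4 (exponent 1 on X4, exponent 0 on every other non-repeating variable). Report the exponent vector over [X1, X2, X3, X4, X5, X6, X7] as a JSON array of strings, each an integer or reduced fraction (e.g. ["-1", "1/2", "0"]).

["1", "0", "0", "1", "0", "0", "0"]

Write exponents as rows Θ,L,T / cols X1,X2,X3,X4,X5,X6,X7:
  Θ: [-2  0  0  2 -2  0  0]
  L: [-1 -1 -1  1 -1  1 -1]
  T: [ 1 -1 -1 -1  1  1 -1]
Echelon form has 2 nonzero rows (pivots: X1,X2)
Repeat: X1,X2; free: X3,X4,X5,X6,X7
RREF:
  r0: [   1    0    0   -1    1    0    0]
  r1: [   0    1    1    0    0   -1    1]
  r2: [   0    0    0    0    0    0    0]
Fix exponent of X4 at 1, X3 at 0, X5 at 0, X6 at 0, X7 at 0; solve each RREF row for its pivot's exponent:
  r0: exp(X1) + (-1)·1 = 0 ⇒ exp(X1) = 1
  r1: exp(X2) + (0)·1 = 0 ⇒ exp(X2) = 0
Π_2 = X1 · X4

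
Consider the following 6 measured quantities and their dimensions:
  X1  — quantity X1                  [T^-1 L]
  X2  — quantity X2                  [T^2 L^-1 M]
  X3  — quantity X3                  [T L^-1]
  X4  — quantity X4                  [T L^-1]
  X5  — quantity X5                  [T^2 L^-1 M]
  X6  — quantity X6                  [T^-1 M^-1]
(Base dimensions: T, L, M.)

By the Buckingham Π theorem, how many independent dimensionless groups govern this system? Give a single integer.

Exponent matrix [T,L,M] × [X1,X2,X3,X4,X5,X6]:
  T: [-1  2  1  1  2 -1]
  L: [ 1 -1 -1 -1 -1  0]
  M: [ 0  1  0  0  1 -1]
Echelon form has 2 nonzero rows (pivots: X1,X2)
6 vars − rank 2 = 4 Π groups

4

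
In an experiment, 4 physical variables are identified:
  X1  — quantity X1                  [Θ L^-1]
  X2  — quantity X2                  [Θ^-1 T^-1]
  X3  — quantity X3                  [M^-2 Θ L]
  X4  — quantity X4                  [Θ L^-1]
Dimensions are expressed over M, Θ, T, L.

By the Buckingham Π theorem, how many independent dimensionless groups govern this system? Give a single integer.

Write exponents as rows M,Θ,T,L / cols X1,X2,X3,X4:
  M: [ 0  0 -2  0]
  Θ: [ 1 -1  1  1]
  T: [ 0 -1  0  0]
  L: [-1  0  1 -1]
Row reduction gives pivot columns X1,X2,X3; rank = 3
4 vars − rank 3 = 1 Π group

1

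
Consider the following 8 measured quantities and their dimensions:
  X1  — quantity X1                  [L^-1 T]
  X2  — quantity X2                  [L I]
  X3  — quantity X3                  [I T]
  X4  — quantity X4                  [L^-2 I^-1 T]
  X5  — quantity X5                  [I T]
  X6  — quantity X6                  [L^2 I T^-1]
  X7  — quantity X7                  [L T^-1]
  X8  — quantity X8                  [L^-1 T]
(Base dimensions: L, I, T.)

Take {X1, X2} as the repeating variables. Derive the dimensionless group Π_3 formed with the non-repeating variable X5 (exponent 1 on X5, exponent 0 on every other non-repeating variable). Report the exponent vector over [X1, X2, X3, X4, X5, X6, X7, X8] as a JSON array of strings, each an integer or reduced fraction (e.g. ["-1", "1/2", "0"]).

["-1", "-1", "0", "0", "1", "0", "0", "0"]

Write exponents as rows L,I,T / cols X1,X2,X3,X4,X5,X6,X7,X8:
  L: [-1  1  0 -2  0  2  1 -1]
  I: [ 0  1  1 -1  1  1  0  0]
  T: [ 1  0  1  1  1 -1 -1  1]
Row reduction gives pivot columns X1,X2; rank = 2
Pivot set = {X1,X2}, free = {X3,X4,X5,X6,X7,X8}
RREF:
  r0: [   1    0    1    1    1   -1   -1    1]
  r1: [   0    1    1   -1    1    1    0    0]
  r2: [   0    0    0    0    0    0    0    0]
Fix exponent of X5 at 1, X3 at 0, X4 at 0, X6 at 0, X7 at 0, X8 at 0; solve each RREF row for its pivot's exponent:
  r0: exp(X1) + (1)·1 = 0 ⇒ exp(X1) = -1
  r1: exp(X2) + (1)·1 = 0 ⇒ exp(X2) = -1
Π_3 = X1^-1 · X2^-1 · X5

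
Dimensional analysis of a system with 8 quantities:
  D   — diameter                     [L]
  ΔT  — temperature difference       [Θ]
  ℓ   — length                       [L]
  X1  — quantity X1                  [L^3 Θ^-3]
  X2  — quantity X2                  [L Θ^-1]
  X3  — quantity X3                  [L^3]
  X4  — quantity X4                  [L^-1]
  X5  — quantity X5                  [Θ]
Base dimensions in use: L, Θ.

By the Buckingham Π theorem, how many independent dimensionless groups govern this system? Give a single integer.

Write exponents as rows L,Θ / cols D,ΔT,ℓ,X1,X2,X3,X4,X5:
  L: [ 1  0  1  3  1  3 -1  0]
  Θ: [ 0  1  0 -3 -1  0  0  1]
Row reduction gives pivot columns D,ΔT; rank = 2
8 vars − rank 2 = 6 Π groups

6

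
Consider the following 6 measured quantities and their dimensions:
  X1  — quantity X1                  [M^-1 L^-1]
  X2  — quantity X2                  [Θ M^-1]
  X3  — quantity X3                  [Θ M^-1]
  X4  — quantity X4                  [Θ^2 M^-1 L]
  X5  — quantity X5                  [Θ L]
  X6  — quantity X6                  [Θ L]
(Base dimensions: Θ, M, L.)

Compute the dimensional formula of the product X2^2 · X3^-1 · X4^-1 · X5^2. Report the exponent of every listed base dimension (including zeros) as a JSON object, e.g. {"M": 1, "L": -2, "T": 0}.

{"Θ": 1, "M": 0, "L": 1}

Exponent matrix [Θ,M,L] × [X1,X2,X3,X4,X5,X6]:
  Θ: [ 0  1  1  2  1  1]
  M: [-1 -1 -1 -1  0  0]
  L: [-1  0  0  1  1  1]
  [Θ]: (2)·1+(-1)·1+(-1)·2+(2)·1 = 1
  [M]: (2)·-1+(-1)·-1+(-1)·-1+(2)·0 = 0
  [L]: (2)·0+(-1)·0+(-1)·1+(2)·1 = 1
⇒ Θ L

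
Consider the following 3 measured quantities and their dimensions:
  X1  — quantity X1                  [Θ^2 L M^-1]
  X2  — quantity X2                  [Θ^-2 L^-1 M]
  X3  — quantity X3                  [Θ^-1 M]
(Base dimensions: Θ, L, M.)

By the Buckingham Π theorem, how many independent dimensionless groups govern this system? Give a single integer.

Dimensional matrix (Θ×L×M by X1×X2×X3):
  Θ: [ 2 -2 -1]
  L: [ 1 -1  0]
  M: [-1  1  1]
RREF → pivots at {X1,X3} ⇒ r = 2
n=3, r=2 ⇒ 1 dimensionless group

1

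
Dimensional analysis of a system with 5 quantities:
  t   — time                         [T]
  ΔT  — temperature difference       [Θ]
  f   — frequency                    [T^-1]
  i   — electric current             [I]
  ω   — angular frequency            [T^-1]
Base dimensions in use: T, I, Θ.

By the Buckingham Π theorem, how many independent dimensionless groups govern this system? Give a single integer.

2

Write exponents as rows T,I,Θ / cols t,ΔT,f,i,ω:
  T: [ 1  0 -1  0 -1]
  I: [ 0  0  0  1  0]
  Θ: [ 0  1  0  0  0]
RREF → pivots at {t,ΔT,i} ⇒ r = 3
Π count = n − r = 5 − 3 = 2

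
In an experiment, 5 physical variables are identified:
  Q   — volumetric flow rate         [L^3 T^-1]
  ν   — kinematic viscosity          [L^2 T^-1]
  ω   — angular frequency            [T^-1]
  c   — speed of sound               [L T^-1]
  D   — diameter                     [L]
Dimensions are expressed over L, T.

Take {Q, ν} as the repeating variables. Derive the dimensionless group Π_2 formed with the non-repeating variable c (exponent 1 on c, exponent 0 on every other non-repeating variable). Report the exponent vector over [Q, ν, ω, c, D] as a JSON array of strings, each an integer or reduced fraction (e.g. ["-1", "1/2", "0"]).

Dimensional matrix (L×T by Q×ν×ω×c×D):
  L: [ 3  2  0  1  1]
  T: [-1 -1 -1 -1  0]
Echelon form has 2 nonzero rows (pivots: Q,ν)
Pivot set = {Q,ν}, free = {ω,c,D}
RREF:
  r0: [   1    0   -2   -1    1]
  r1: [   0    1    3    2   -1]
Fix exponent of c at 1, ω at 0, D at 0; solve each RREF row for its pivot's exponent:
  r0: exp(Q) + (-1)·1 = 0 ⇒ exp(Q) = 1
  r1: exp(ν) + (2)·1 = 0 ⇒ exp(ν) = -2
Π_2 = Q · ν^-2 · c

["1", "-2", "0", "1", "0"]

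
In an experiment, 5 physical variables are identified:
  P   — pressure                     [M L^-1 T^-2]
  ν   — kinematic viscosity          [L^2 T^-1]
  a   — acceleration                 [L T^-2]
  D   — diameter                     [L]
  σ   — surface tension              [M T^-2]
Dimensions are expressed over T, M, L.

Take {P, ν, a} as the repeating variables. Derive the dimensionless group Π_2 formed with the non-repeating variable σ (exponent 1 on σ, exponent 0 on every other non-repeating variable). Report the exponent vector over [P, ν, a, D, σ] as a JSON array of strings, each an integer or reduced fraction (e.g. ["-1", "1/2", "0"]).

["-1", "-2/3", "1/3", "0", "1"]

Dimensional matrix (T×M×L by P×ν×a×D×σ):
  T: [-2 -1 -2  0 -2]
  M: [ 1  0  0  0  1]
  L: [-1  2  1  1  0]
Echelon form has 3 nonzero rows (pivots: P,ν,a)
Repeat: P,ν,a; free: D,σ
RREF:
  r0: [   1    0    0    0    1]
  r1: [   0    1    0  2/3  2/3]
  r2: [   0    0    1 -1/3 -1/3]
Fix exponent of σ at 1, D at 0; solve each RREF row for its pivot's exponent:
  r0: exp(P) + (1)·1 = 0 ⇒ exp(P) = -1
  r1: exp(ν) + (2/3)·1 = 0 ⇒ exp(ν) = -2/3
  r2: exp(a) + (-1/3)·1 = 0 ⇒ exp(a) = 1/3
Π_2 = P^-1 · ν^(-2/3) · a^(1/3) · σ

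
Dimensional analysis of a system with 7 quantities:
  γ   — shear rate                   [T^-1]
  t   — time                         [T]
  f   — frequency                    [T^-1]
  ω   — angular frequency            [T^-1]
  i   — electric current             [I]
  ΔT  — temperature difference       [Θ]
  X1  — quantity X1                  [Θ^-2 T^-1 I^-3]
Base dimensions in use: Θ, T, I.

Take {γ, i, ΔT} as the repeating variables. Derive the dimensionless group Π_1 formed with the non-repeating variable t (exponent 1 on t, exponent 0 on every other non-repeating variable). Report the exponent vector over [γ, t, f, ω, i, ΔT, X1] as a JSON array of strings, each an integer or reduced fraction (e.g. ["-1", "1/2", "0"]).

["1", "1", "0", "0", "0", "0", "0"]

Write exponents as rows Θ,T,I / cols γ,t,f,ω,i,ΔT,X1:
  Θ: [ 0  0  0  0  0  1 -2]
  T: [-1  1 -1 -1  0  0 -1]
  I: [ 0  0  0  0  1  0 -3]
Row reduction gives pivot columns γ,i,ΔT; rank = 3
Pivot set = {γ,i,ΔT}, free = {t,f,ω,X1}
RREF:
  r0: [   1   -1    1    1    0    0    1]
  r1: [   0    0    0    0    1    0   -3]
  r2: [   0    0    0    0    0    1   -2]
Fix exponent of t at 1, f at 0, ω at 0, X1 at 0; solve each RREF row for its pivot's exponent:
  r0: exp(γ) + (-1)·1 = 0 ⇒ exp(γ) = 1
  r1: exp(i) + (0)·1 = 0 ⇒ exp(i) = 0
  r2: exp(ΔT) + (0)·1 = 0 ⇒ exp(ΔT) = 0
Π_1 = γ · t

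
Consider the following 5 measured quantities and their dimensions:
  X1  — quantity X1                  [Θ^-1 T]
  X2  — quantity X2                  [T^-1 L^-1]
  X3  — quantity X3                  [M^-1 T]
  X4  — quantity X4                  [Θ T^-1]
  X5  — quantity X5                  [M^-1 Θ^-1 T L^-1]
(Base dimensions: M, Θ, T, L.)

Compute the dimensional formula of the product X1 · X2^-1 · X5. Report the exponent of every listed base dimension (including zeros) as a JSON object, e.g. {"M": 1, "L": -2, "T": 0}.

Dimensional matrix (M×Θ×T×L by X1×X2×X3×X4×X5):
  M: [ 0  0 -1  0 -1]
  Θ: [-1  0  0  1 -1]
  T: [ 1 -1  1 -1  1]
  L: [ 0 -1  0  0 -1]
  [M]: (1)·0+(-1)·0+(1)·-1 = -1
  [Θ]: (1)·-1+(-1)·0+(1)·-1 = -2
  [T]: (1)·1+(-1)·-1+(1)·1 = 3
  [L]: (1)·0+(-1)·-1+(1)·-1 = 0
⇒ M^-1 Θ^-2 T^3

{"M": -1, "Θ": -2, "T": 3, "L": 0}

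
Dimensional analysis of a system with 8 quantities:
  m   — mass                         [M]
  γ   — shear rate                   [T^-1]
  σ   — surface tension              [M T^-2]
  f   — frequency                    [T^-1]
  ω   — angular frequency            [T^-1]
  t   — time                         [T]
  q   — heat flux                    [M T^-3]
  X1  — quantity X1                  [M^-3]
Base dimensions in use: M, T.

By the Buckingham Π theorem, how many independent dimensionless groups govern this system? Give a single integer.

Exponent matrix [M,T] × [m,γ,σ,f,ω,t,q,X1]:
  M: [ 1  0  1  0  0  0  1 -3]
  T: [ 0 -1 -2 -1 -1  1 -3  0]
Row reduction gives pivot columns m,γ; rank = 2
Π count = n − r = 8 − 2 = 6

6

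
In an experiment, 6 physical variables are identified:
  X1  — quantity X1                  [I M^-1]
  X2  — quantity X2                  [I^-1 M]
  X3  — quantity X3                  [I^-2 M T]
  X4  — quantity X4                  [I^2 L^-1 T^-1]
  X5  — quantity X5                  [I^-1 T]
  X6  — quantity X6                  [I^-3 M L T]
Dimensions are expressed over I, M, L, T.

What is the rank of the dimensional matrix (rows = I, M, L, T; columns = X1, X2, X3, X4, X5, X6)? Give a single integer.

3

Exponent matrix [I,M,L,T] × [X1,X2,X3,X4,X5,X6]:
  I: [ 1 -1 -2  2 -1 -3]
  M: [-1  1  1  0  0  1]
  L: [ 0  0  0 -1  0  1]
  T: [ 0  0  1 -1  1  1]
Echelon form has 3 nonzero rows (pivots: X1,X3,X4)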